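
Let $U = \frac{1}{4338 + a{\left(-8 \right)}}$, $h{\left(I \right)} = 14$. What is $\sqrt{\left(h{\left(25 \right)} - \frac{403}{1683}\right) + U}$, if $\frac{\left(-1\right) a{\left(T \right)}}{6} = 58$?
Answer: $\frac{\sqrt{7660773130010}}{746130} \approx 3.7096$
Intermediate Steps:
$a{\left(T \right)} = -348$ ($a{\left(T \right)} = \left(-6\right) 58 = -348$)
$U = \frac{1}{3990}$ ($U = \frac{1}{4338 - 348} = \frac{1}{3990} \approx 0.00025063$)
$\sqrt{\left(h{\left(25 \right)} - \frac{403}{1683}\right) + U} = \sqrt{\left(14 - \frac{403}{1683}\right) + \frac{1}{3990}} = \sqrt{\frac{23159}{1683} + \frac{1}{3990}} = \sqrt{\frac{30802031}{2238390}} = \frac{\sqrt{7660773130010}}{746130}$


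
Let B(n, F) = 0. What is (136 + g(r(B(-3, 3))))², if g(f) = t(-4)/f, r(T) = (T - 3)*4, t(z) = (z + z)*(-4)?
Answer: 160000/9 ≈ 17778.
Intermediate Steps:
t(z) = -8*z (t(z) = (2*z)*(-4) = -8*z)
r(T) = -12 + 4*T (r(T) = (-3 + T)*4 = -12 + 4*T)
g(f) = 32/f (g(f) = (-8*(-4))/f = 32/f)
(136 + g(r(B(-3, 3))))² = (136 + 32/(-12 + 4*0))² = (136 + 32/(-12 + 0))² = (136 + 32/(-12))² = (136 + 32*(-1/12))² = (136 - 8/3)² = (400/3)² = 160000/9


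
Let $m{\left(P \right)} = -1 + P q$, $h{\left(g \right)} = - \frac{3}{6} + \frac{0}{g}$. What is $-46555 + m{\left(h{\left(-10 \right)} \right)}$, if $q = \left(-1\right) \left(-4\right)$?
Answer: $-46558$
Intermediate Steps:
$q = 4$
$h{\left(g \right)} = - \frac{1}{2}$ ($h{\left(g \right)} = \left(-3\right) \frac{1}{6} + 0 = - \frac{1}{2} + 0 = - \frac{1}{2}$)
$m{\left(P \right)} = -1 + 4 P$ ($m{\left(P \right)} = -1 + P 4 = -1 + 4 P$)
$-46555 + m{\left(h{\left(-10 \right)} \right)} = -46555 + \left(-1 + 4 \left(- \frac{1}{2}\right)\right) = -46555 - 3 = -46558$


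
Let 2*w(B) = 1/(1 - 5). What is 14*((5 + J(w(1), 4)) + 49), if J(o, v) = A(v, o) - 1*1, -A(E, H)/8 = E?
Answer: 294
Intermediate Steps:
w(B) = -⅛ (w(B) = 1/(2*(1 - 5)) = (½)/(-4) = (½)*(-¼) = -⅛)
A(E, H) = -8*E
J(o, v) = -1 - 8*v (J(o, v) = -8*v - 1*1 = -8*v - 1 = -1 - 8*v)
14*((5 + J(w(1), 4)) + 49) = 14*((5 + (-1 - 8*4)) + 49) = 14*((5 + (-1 - 32)) + 49) = 14*((5 - 33) + 49) = 14*(-28 + 49) = 14*21 = 294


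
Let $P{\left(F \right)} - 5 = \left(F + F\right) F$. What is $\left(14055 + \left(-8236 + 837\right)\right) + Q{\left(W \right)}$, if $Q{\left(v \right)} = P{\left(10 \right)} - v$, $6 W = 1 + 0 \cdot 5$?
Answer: $\frac{41165}{6} \approx 6860.8$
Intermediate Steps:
$P{\left(F \right)} = 5 + 2 F^{2}$ ($P{\left(F \right)} = 5 + \left(F + F\right) F = 5 + 2 F F = 5 + 2 F^{2}$)
$W = \frac{1}{6}$ ($W = \frac{1 + 0 \cdot 5}{6} = \frac{1 + 0}{6} = \frac{1}{6} \cdot 1 = \frac{1}{6} \approx 0.16667$)
$Q{\left(v \right)} = 205 - v$ ($Q{\left(v \right)} = \left(5 + 2 \cdot 10^{2}\right) - v = \left(5 + 2 \cdot 100\right) - v = \left(5 + 200\right) - v = 205 - v$)
$\left(14055 + \left(-8236 + 837\right)\right) + Q{\left(W \right)} = \left(14055 + \left(-8236 + 837\right)\right) + \left(205 - \frac{1}{6}\right) = \left(14055 - 7399\right) + \left(205 - \frac{1}{6}\right) = 6656 + \frac{1229}{6} = \frac{41165}{6}$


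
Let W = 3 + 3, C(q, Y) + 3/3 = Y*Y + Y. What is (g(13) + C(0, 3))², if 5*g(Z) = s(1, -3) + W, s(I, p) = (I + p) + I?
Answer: 144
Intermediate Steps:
C(q, Y) = -1 + Y + Y² (C(q, Y) = -1 + (Y*Y + Y) = -1 + (Y² + Y) = -1 + (Y + Y²) = -1 + Y + Y²)
s(I, p) = p + 2*I
W = 6
g(Z) = 1 (g(Z) = ((-3 + 2*1) + 6)/5 = ((-3 + 2) + 6)/5 = (-1 + 6)/5 = (⅕)*5 = 1)
(g(13) + C(0, 3))² = (1 + (-1 + 3 + 3²))² = (1 + (-1 + 3 + 9))² = (1 + 11)² = 12² = 144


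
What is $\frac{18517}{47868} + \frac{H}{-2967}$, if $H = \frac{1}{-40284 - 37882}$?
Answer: $\frac{715739219957}{1850245968516} \approx 0.38683$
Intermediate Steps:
$H = - \frac{1}{78166}$ ($H = \frac{1}{-40284 - 37882} = \frac{1}{-78166} = - \frac{1}{78166} \approx -1.2793 \cdot 10^{-5}$)
$\frac{18517}{47868} + \frac{H}{-2967} = \frac{18517}{47868} - \frac{1}{78166 \left(-2967\right)} = 18517 \cdot \frac{1}{47868} - - \frac{1}{231918522} = \frac{18517}{47868} + \frac{1}{231918522} = \frac{715739219957}{1850245968516}$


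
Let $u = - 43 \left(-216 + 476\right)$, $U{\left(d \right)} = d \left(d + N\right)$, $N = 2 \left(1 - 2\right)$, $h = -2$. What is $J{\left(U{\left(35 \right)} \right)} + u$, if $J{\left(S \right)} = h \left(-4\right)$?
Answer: $-11172$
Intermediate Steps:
$N = -2$ ($N = 2 \left(-1\right) = -2$)
$U{\left(d \right)} = d \left(-2 + d\right)$ ($U{\left(d \right)} = d \left(d - 2\right) = d \left(-2 + d\right)$)
$J{\left(S \right)} = 8$ ($J{\left(S \right)} = \left(-2\right) \left(-4\right) = 8$)
$u = -11180$ ($u = \left(-43\right) 260 = -11180$)
$J{\left(U{\left(35 \right)} \right)} + u = 8 - 11180 = -11172$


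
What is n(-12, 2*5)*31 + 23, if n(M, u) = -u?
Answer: -287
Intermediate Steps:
n(-12, 2*5)*31 + 23 = -2*5*31 + 23 = -1*10*31 + 23 = -10*31 + 23 = -310 + 23 = -287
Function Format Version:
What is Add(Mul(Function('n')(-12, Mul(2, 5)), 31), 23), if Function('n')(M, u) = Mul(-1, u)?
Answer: -287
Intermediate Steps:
Add(Mul(Function('n')(-12, Mul(2, 5)), 31), 23) = Add(Mul(Mul(-1, Mul(2, 5)), 31), 23) = Add(Mul(Mul(-1, 10), 31), 23) = Add(Mul(-10, 31), 23) = Add(-310, 23) = -287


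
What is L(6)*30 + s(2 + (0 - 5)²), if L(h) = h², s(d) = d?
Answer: 1107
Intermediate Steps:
L(6)*30 + s(2 + (0 - 5)²) = 6²*30 + (2 + (0 - 5)²) = 36*30 + (2 + (-5)²) = 1080 + (2 + 25) = 1080 + 27 = 1107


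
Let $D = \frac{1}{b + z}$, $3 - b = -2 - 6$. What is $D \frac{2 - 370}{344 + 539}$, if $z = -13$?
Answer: $\frac{184}{883} \approx 0.20838$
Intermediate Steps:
$b = 11$ ($b = 3 - \left(-2 - 6\right) = 3 - -8 = 3 + 8 = 11$)
$D = - \frac{1}{2}$ ($D = \frac{1}{11 - 13} = \frac{1}{-2} = - \frac{1}{2} \approx -0.5$)
$D \frac{2 - 370}{344 + 539} = - \frac{\left(2 - 370\right) \frac{1}{344 + 539}}{2} = - \frac{\left(-368\right) \frac{1}{883}}{2} = \left(- \frac{1}{2}\right) \left(- \frac{368}{883}\right) = \frac{184}{883}$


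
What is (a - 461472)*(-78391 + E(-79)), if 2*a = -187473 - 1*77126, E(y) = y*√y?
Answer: 93092683313/2 + 93815897*I*√79/2 ≈ 4.6546e+10 + 4.1693e+8*I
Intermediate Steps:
E(y) = y^(3/2)
a = -264599/2 (a = (-187473 - 1*77126)/2 = (-187473 - 77126)/2 = (½)*(-264599) = -264599/2 ≈ -1.3230e+5)
(a - 461472)*(-78391 + E(-79)) = (-264599/2 - 461472)*(-78391 + (-79)^(3/2)) = -1187543*(-78391 - 79*I*√79)/2 = 93092683313/2 + 93815897*I*√79/2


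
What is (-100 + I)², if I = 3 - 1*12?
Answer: 11881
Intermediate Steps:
I = -9 (I = 3 - 12 = -9)
(-100 + I)² = (-100 - 9)² = (-109)² = 11881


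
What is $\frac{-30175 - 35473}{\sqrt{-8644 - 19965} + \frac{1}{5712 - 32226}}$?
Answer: $\frac{1740591072 i}{i + 26514 \sqrt{28609}} \approx 8.6545 \cdot 10^{-5} + 388.12 i$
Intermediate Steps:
$\frac{-30175 - 35473}{\sqrt{-8644 - 19965} + \frac{1}{5712 - 32226}} = - \frac{65648}{\sqrt{-28609} + \frac{1}{-26514}} = - \frac{65648}{i \sqrt{28609} - \frac{1}{26514}} = - \frac{65648}{- \frac{1}{26514} + i \sqrt{28609}}$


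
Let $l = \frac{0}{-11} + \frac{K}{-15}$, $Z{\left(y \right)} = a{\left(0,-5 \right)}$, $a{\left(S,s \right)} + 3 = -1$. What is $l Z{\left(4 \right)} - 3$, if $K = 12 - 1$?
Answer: $- \frac{1}{15} \approx -0.066667$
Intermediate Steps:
$K = 11$
$a{\left(S,s \right)} = -4$ ($a{\left(S,s \right)} = -3 - 1 = -4$)
$Z{\left(y \right)} = -4$
$l = - \frac{11}{15}$ ($l = \frac{0}{-11} + \frac{11}{-15} = 0 \left(- \frac{1}{11}\right) + 11 \left(- \frac{1}{15}\right) = 0 - \frac{11}{15} = - \frac{11}{15} \approx -0.73333$)
$l Z{\left(4 \right)} - 3 = \left(- \frac{11}{15}\right) \left(-4\right) - 3 = \frac{44}{15} - 3 = - \frac{1}{15}$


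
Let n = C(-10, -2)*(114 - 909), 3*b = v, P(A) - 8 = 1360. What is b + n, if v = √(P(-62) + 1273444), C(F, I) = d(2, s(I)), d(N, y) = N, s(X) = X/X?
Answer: -1590 + 2*√318703/3 ≈ -1213.6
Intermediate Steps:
s(X) = 1
P(A) = 1368 (P(A) = 8 + 1360 = 1368)
C(F, I) = 2
v = 2*√318703 (v = √(1368 + 1273444) = √1274812 = 2*√318703 ≈ 1129.1)
b = 2*√318703/3 (b = (2*√318703)/3 = 2*√318703/3 ≈ 376.36)
n = -1590 (n = 2*(114 - 909) = 2*(-795) = -1590)
b + n = 2*√318703/3 - 1590 = -1590 + 2*√318703/3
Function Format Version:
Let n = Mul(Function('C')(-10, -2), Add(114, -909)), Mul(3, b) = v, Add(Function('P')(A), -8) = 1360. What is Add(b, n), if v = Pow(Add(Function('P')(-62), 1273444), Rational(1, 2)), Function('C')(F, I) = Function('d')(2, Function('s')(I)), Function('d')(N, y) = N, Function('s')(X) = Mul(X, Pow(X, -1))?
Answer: Add(-1590, Mul(Rational(2, 3), Pow(318703, Rational(1, 2)))) ≈ -1213.6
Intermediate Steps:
Function('s')(X) = 1
Function('P')(A) = 1368 (Function('P')(A) = Add(8, 1360) = 1368)
Function('C')(F, I) = 2
v = Mul(2, Pow(318703, Rational(1, 2))) (v = Pow(Add(1368, 1273444), Rational(1, 2)) = Pow(1274812, Rational(1, 2)) = Mul(2, Pow(318703, Rational(1, 2))) ≈ 1129.1)
b = Mul(Rational(2, 3), Pow(318703, Rational(1, 2))) (b = Mul(Rational(1, 3), Mul(2, Pow(318703, Rational(1, 2)))) = Mul(Rational(2, 3), Pow(318703, Rational(1, 2))) ≈ 376.36)
n = -1590 (n = Mul(2, Add(114, -909)) = Mul(2, -795) = -1590)
Add(b, n) = Add(Mul(Rational(2, 3), Pow(318703, Rational(1, 2))), -1590) = Add(-1590, Mul(Rational(2, 3), Pow(318703, Rational(1, 2))))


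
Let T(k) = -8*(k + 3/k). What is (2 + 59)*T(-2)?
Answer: 1708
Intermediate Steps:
T(k) = -24/k - 8*k
(2 + 59)*T(-2) = (2 + 59)*(-24/(-2) - 8*(-2)) = 61*(-24*(-½) + 16) = 61*(12 + 16) = 61*28 = 1708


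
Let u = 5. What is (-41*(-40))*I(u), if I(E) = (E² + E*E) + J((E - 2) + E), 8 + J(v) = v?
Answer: 82000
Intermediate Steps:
J(v) = -8 + v
I(E) = -10 + 2*E + 2*E² (I(E) = (E² + E*E) + (-8 + ((E - 2) + E)) = (E² + E²) + (-8 + ((-2 + E) + E)) = 2*E² + (-8 + (-2 + 2*E)) = 2*E² + (-10 + 2*E) = -10 + 2*E + 2*E²)
(-41*(-40))*I(u) = (-41*(-40))*(-10 + 2*5 + 2*5²) = 1640*(-10 + 10 + 2*25) = 1640*(-10 + 10 + 50) = 1640*50 = 82000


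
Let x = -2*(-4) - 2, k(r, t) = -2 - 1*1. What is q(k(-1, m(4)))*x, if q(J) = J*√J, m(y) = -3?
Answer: -18*I*√3 ≈ -31.177*I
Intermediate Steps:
k(r, t) = -3 (k(r, t) = -2 - 1 = -3)
q(J) = J^(3/2)
x = 6 (x = 8 - 2 = 6)
q(k(-1, m(4)))*x = (-3)^(3/2)*6 = -3*I*√3*6 = -18*I*√3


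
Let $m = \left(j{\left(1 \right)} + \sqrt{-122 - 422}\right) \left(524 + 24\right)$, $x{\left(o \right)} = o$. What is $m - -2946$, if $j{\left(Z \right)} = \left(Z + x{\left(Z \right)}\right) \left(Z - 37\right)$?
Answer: $-36510 + 2192 i \sqrt{34} \approx -36510.0 + 12781.0 i$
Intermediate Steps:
$j{\left(Z \right)} = 2 Z \left(-37 + Z\right)$ ($j{\left(Z \right)} = \left(Z + Z\right) \left(Z - 37\right) = 2 Z \left(-37 + Z\right)$)
$m = -39456 + 2192 i \sqrt{34}$ ($m = \left(2 \cdot 1 \left(-37 + 1\right) + \sqrt{-122 - 422}\right) \left(524 + 24\right) = \left(2 \cdot 1 \left(-36\right) + \sqrt{-544}\right) 548 = \left(-72 + 4 i \sqrt{34}\right) 548 = -39456 + 2192 i \sqrt{34} \approx -39456.0 + 12781.0 i$)
$m - -2946 = \left(-39456 + 2192 i \sqrt{34}\right) - -2946 = \left(-39456 + 2192 i \sqrt{34}\right) + 2946 = -36510 + 2192 i \sqrt{34}$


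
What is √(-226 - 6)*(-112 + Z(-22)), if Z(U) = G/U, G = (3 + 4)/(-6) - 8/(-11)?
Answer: -162595*I*√58/726 ≈ -1705.6*I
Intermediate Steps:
G = -29/66 (G = 7*(-⅙) - 8*(-1/11) = -7/6 + 8/11 = -29/66 ≈ -0.43939)
Z(U) = -29/(66*U)
√(-226 - 6)*(-112 + Z(-22)) = √(-226 - 6)*(-112 - 29/66/(-22)) = √(-232)*(-112 - 29/66*(-1/22)) = (2*I*√58)*(-112 + 29/1452) = (2*I*√58)*(-162595/1452) = -162595*I*√58/726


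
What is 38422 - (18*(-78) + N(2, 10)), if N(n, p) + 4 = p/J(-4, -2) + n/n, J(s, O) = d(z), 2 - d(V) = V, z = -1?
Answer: 119477/3 ≈ 39826.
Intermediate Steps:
d(V) = 2 - V
J(s, O) = 3 (J(s, O) = 2 - 1*(-1) = 2 + 1 = 3)
N(n, p) = -3 + p/3 (N(n, p) = -4 + (p/3 + n/n) = -4 + (p*(⅓) + 1) = -4 + (p/3 + 1) = -4 + (1 + p/3) = -3 + p/3)
38422 - (18*(-78) + N(2, 10)) = 38422 - (18*(-78) + (-3 + (⅓)*10)) = 38422 - (-1404 + (-3 + 10/3)) = 38422 - (-1404 + ⅓) = 38422 - 1*(-4211/3) = 38422 + 4211/3 = 119477/3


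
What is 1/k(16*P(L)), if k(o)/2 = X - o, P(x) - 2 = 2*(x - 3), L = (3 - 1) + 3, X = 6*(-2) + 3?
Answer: -1/210 ≈ -0.0047619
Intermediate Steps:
X = -9 (X = -12 + 3 = -9)
L = 5 (L = 2 + 3 = 5)
P(x) = -4 + 2*x (P(x) = 2 + 2*(x - 3) = 2 + 2*(-3 + x) = 2 + (-6 + 2*x) = -4 + 2*x)
k(o) = -18 - 2*o (k(o) = 2*(-9 - o) = -18 - 2*o)
1/k(16*P(L)) = 1/(-18 - 32*(-4 + 2*5)) = 1/(-18 - 32*(-4 + 10)) = 1/(-18 - 32*6) = 1/(-18 - 2*96) = 1/(-18 - 192) = 1/(-210) = -1/210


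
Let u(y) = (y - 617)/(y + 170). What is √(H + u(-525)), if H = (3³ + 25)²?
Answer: √341177010/355 ≈ 52.031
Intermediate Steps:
u(y) = (-617 + y)/(170 + y)
H = 2704 (H = (27 + 25)² = 52² = 2704)
√(H + u(-525)) = √(2704 + (-617 - 525)/(170 - 525)) = √(2704 - 1142/(-355)) = √(2704 - 1/355*(-1142)) = √(2704 + 1142/355) = √(961062/355) = √341177010/355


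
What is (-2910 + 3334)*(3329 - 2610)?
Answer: 304856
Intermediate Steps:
(-2910 + 3334)*(3329 - 2610) = 424*719 = 304856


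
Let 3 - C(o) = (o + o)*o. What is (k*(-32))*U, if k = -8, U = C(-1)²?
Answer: 256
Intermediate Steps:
C(o) = 3 - 2*o² (C(o) = 3 - (o + o)*o = 3 - 2*o*o = 3 - 2*o²)
U = 1 (U = (3 - 2*(-1)²)² = (3 - 2*1)² = (3 - 2)² = 1² = 1)
(k*(-32))*U = -8*(-32)*1 = 256*1 = 256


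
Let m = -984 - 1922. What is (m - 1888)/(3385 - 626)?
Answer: -4794/2759 ≈ -1.7376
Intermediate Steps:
m = -2906
(m - 1888)/(3385 - 626) = (-2906 - 1888)/(3385 - 626) = -4794/2759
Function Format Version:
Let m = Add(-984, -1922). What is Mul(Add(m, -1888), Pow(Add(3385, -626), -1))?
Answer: Rational(-4794, 2759) ≈ -1.7376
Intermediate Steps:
m = -2906
Mul(Add(m, -1888), Pow(Add(3385, -626), -1)) = Mul(Add(-2906, -1888), Pow(Add(3385, -626), -1)) = Mul(-4794, Pow(2759, -1)) = Mul(-4794, Rational(1, 2759)) = Rational(-4794, 2759)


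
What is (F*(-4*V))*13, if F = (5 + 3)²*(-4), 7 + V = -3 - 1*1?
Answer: -146432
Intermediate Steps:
V = -11 (V = -7 + (-3 - 1*1) = -7 + (-3 - 1) = -7 - 4 = -11)
F = -256 (F = 8²*(-4) = 64*(-4) = -256)
(F*(-4*V))*13 = -(-1024)*(-11)*13 = -256*44*13 = -11264*13 = -146432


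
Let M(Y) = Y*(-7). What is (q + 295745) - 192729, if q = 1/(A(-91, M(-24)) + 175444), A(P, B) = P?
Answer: 18064164649/175353 ≈ 1.0302e+5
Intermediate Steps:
M(Y) = -7*Y
q = 1/175353 (q = 1/(-91 + 175444) = 1/175353 ≈ 5.7028e-6)
(q + 295745) - 192729 = (1/175353 + 295745) - 192729 = 51859772986/175353 - 192729 = 18064164649/175353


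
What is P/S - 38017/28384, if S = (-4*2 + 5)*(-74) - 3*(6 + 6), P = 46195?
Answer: 652063859/2639712 ≈ 247.02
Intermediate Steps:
S = 186 (S = (-8 + 5)*(-74) - 3*12 = -3*(-74) - 36 = 222 - 36 = 186)
P/S - 38017/28384 = 46195/186 - 38017/28384 = 652063859/2639712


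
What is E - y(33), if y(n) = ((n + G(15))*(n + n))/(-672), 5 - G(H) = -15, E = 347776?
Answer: 38951495/112 ≈ 3.4778e+5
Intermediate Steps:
G(H) = 20 (G(H) = 5 - 1*(-15) = 5 + 15 = 20)
y(n) = -n*(20 + n)/336 (y(n) = ((n + 20)*(n + n))/(-672) = ((20 + n)*(2*n))*(-1/672) = (2*n*(20 + n))*(-1/672) = -n*(20 + n)/336)
E - y(33) = 347776 - (-1)*33*(20 + 33)/336 = 347776 - (-1)*33*53/336 = 347776 - 1*(-583/112) = 347776 + 583/112 = 38951495/112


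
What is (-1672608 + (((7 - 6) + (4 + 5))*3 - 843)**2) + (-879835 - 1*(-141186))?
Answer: -1750288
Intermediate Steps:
(-1672608 + (((7 - 6) + (4 + 5))*3 - 843)**2) + (-879835 - 1*(-141186)) = (-1672608 + ((1 + 9)*3 - 843)**2) + (-879835 + 141186) = (-1672608 + (10*3 - 843)**2) - 738649 = (-1672608 + (30 - 843)**2) - 738649 = (-1672608 + (-813)**2) - 738649 = (-1672608 + 660969) - 738649 = -1011639 - 738649 = -1750288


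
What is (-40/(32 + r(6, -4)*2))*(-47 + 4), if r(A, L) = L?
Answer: 215/3 ≈ 71.667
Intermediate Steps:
(-40/(32 + r(6, -4)*2))*(-47 + 4) = (-40/(32 - 4*2))*(-47 + 4) = -40/(32 - 8)*(-43) = -40/24*(-43) = -40*1/24*(-43) = -5/3*(-43) = 215/3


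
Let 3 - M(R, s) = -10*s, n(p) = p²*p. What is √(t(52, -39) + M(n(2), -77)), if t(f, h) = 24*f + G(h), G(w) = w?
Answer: √442 ≈ 21.024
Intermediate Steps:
n(p) = p³
M(R, s) = 3 + 10*s (M(R, s) = 3 - (-10)*s = 3 + 10*s)
t(f, h) = h + 24*f (t(f, h) = 24*f + h = h + 24*f)
√(t(52, -39) + M(n(2), -77)) = √((-39 + 24*52) + (3 + 10*(-77))) = √((-39 + 1248) + (3 - 770)) = √(1209 - 767) = √442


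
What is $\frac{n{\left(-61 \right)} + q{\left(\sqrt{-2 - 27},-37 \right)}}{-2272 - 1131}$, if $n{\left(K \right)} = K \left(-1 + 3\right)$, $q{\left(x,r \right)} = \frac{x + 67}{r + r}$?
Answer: $\frac{9095}{251822} + \frac{i \sqrt{29}}{251822} \approx 0.036117 + 2.1385 \cdot 10^{-5} i$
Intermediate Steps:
$q{\left(x,r \right)} = \frac{67 + x}{2 r}$
$n{\left(K \right)} = 2 K$ ($n{\left(K \right)} = K 2 = 2 K$)
$\frac{n{\left(-61 \right)} + q{\left(\sqrt{-2 - 27},-37 \right)}}{-2272 - 1131} = \frac{2 \left(-61\right) + \frac{67 + \sqrt{-2 - 27}}{2 \left(-37\right)}}{-2272 - 1131} = \frac{-122 + \frac{1}{2} \left(- \frac{1}{37}\right) \left(67 + \sqrt{-29}\right)}{-3403} = \left(-122 + \frac{1}{2} \left(- \frac{1}{37}\right) \left(67 + i \sqrt{29}\right)\right) \left(- \frac{1}{3403}\right) = \left(-122 - \left(\frac{67}{74} + \frac{i \sqrt{29}}{74}\right)\right) \left(- \frac{1}{3403}\right) = \left(- \frac{9095}{74} - \frac{i \sqrt{29}}{74}\right) \left(- \frac{1}{3403}\right) = \frac{9095}{251822} + \frac{i \sqrt{29}}{251822}$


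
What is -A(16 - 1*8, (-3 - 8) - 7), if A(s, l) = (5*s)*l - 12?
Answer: 732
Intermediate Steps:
A(s, l) = -12 + 5*l*s (A(s, l) = 5*l*s - 12 = -12 + 5*l*s)
-A(16 - 1*8, (-3 - 8) - 7) = -(-12 + 5*((-3 - 8) - 7)*(16 - 1*8)) = -(-12 + 5*(-11 - 7)*(16 - 8)) = -(-12 + 5*(-18)*8) = -(-12 - 720) = -1*(-732) = 732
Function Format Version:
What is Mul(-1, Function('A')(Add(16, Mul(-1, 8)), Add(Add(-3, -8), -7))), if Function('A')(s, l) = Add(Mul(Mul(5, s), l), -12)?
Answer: 732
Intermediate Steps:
Function('A')(s, l) = Add(-12, Mul(5, l, s)) (Function('A')(s, l) = Add(Mul(5, l, s), -12) = Add(-12, Mul(5, l, s)))
Mul(-1, Function('A')(Add(16, Mul(-1, 8)), Add(Add(-3, -8), -7))) = Mul(-1, Add(-12, Mul(5, Add(Add(-3, -8), -7), Add(16, Mul(-1, 8))))) = Mul(-1, Add(-12, Mul(5, Add(-11, -7), Add(16, -8)))) = Mul(-1, Add(-12, Mul(5, -18, 8))) = Mul(-1, Add(-12, -720)) = Mul(-1, -732) = 732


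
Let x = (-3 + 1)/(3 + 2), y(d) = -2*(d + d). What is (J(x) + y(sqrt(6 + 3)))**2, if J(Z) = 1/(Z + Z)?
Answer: 2809/16 ≈ 175.56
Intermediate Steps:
y(d) = -4*d
x = -2/5 ≈ -0.40000
J(Z) = 1/(2*Z)
(J(x) + y(sqrt(6 + 3)))**2 = (1/(2*(-2/5)) - 4*sqrt(6 + 3))**2 = ((1/2)*(-5/2) - 4*sqrt(9))**2 = (-5/4 - 4*3)**2 = (-5/4 - 12)**2 = (-53/4)**2 = 2809/16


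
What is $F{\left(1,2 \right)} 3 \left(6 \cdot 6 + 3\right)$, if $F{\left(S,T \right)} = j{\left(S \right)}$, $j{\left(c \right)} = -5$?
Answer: $-585$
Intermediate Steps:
$F{\left(S,T \right)} = -5$
$F{\left(1,2 \right)} 3 \left(6 \cdot 6 + 3\right) = \left(-5\right) 3 \left(6 \cdot 6 + 3\right) = - 15 \left(36 + 3\right) = \left(-15\right) 39 = -585$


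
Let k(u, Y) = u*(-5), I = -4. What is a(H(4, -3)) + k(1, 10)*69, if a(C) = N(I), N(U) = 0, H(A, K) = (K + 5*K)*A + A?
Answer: -345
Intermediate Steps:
H(A, K) = A + 6*A*K (H(A, K) = (6*K)*A + A = 6*A*K + A = A + 6*A*K)
a(C) = 0
k(u, Y) = -5*u
a(H(4, -3)) + k(1, 10)*69 = 0 - 5*1*69 = 0 - 5*69 = 0 - 345 = -345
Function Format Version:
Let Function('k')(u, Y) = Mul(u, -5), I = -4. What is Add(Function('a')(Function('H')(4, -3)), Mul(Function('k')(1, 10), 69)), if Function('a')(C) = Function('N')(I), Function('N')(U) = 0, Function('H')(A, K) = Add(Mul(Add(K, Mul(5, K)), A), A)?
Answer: -345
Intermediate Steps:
Function('H')(A, K) = Add(A, Mul(6, A, K)) (Function('H')(A, K) = Add(Mul(Mul(6, K), A), A) = Add(Mul(6, A, K), A) = Add(A, Mul(6, A, K)))
Function('a')(C) = 0
Function('k')(u, Y) = Mul(-5, u)
Add(Function('a')(Function('H')(4, -3)), Mul(Function('k')(1, 10), 69)) = Add(0, Mul(Mul(-5, 1), 69)) = Add(0, Mul(-5, 69)) = Add(0, -345) = -345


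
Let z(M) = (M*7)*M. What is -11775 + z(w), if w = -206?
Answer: 285277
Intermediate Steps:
z(M) = 7*M² (z(M) = (7*M)*M = 7*M²)
-11775 + z(w) = -11775 + 7*(-206)² = -11775 + 7*42436 = -11775 + 297052 = 285277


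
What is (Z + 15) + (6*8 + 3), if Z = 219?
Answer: 285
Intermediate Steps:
(Z + 15) + (6*8 + 3) = (219 + 15) + (6*8 + 3) = 234 + (48 + 3) = 234 + 51 = 285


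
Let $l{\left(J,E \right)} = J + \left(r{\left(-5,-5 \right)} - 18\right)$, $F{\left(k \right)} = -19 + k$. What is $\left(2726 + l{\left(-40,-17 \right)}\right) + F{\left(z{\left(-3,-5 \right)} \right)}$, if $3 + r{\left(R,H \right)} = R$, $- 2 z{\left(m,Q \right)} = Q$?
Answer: $\frac{5287}{2} \approx 2643.5$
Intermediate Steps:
$z{\left(m,Q \right)} = - \frac{Q}{2}$
$r{\left(R,H \right)} = -3 + R$
$l{\left(J,E \right)} = -26 + J$ ($l{\left(J,E \right)} = J - 26 = -26 + J$)
$\left(2726 + l{\left(-40,-17 \right)}\right) + F{\left(z{\left(-3,-5 \right)} \right)} = \left(2726 - 66\right) - \frac{33}{2} = \left(2726 - 66\right) + \left(-19 + \frac{5}{2}\right) = 2660 - \frac{33}{2} = \frac{5287}{2}$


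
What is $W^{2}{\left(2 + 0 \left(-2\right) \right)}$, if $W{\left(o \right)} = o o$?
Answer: $16$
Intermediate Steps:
$W{\left(o \right)} = o^{2}$
$W^{2}{\left(2 + 0 \left(-2\right) \right)} = \left(\left(2 + 0 \left(-2\right)\right)^{2}\right)^{2} = \left(\left(2 + 0\right)^{2}\right)^{2} = \left(2^{2}\right)^{2} = 4^{2} = 16$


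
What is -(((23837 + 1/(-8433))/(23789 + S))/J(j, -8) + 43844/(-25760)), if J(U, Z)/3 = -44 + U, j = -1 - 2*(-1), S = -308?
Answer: 281282009733337/164503168197480 ≈ 1.7099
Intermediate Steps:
j = 1 (j = -1 + 2 = 1)
J(U, Z) = -132 + 3*U (J(U, Z) = 3*(-44 + U) = -132 + 3*U)
-(((23837 + 1/(-8433))/(23789 + S))/J(j, -8) + 43844/(-25760)) = -(((23837 + 1/(-8433))/(23789 - 308))/(-132 + 3*1) + 43844/(-25760)) = -(((23837 - 1/8433)/23481)/(-132 + 3) + 43844*(-1/25760)) = -(((201017420/8433)*(1/23481))/(-129) - 10961/6440) = -((201017420/198015273)*(-1/129) - 10961/6440) = -(-201017420/25543970217 - 10961/6440) = -1*(-281282009733337/164503168197480) = 281282009733337/164503168197480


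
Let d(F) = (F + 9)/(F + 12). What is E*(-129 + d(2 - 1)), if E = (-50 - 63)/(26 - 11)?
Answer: 188371/195 ≈ 966.00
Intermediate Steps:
d(F) = (9 + F)/(12 + F)
E = -113/15 ≈ -7.5333
E*(-129 + d(2 - 1)) = -113*(-129 + (9 + (2 - 1))/(12 + (2 - 1)))/15 = -113*(-129 + (9 + 1)/(12 + 1))/15 = -113*(-129 + 10/13)/15 = -113/15*(-1667/13) = 188371/195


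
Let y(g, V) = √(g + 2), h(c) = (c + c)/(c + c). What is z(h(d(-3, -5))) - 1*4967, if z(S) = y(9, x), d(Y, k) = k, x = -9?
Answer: -4967 + √11 ≈ -4963.7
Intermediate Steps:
h(c) = 1 (h(c) = (2*c)/((2*c)) = (2*c)*(1/(2*c)) = 1)
y(g, V) = √(2 + g)
z(S) = √11 (z(S) = √(2 + 9) = √11)
z(h(d(-3, -5))) - 1*4967 = √11 - 1*4967 = √11 - 4967 = -4967 + √11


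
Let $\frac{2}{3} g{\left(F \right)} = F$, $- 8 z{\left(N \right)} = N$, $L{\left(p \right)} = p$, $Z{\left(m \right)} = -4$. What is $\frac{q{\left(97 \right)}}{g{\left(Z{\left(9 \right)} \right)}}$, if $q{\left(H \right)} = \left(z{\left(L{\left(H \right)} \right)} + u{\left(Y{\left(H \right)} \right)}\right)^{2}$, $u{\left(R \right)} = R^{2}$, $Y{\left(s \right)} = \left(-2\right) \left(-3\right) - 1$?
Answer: $- \frac{10609}{384} \approx -27.628$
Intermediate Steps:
$Y{\left(s \right)} = 5$ ($Y{\left(s \right)} = 6 - 1 = 5$)
$z{\left(N \right)} = - \frac{N}{8}$
$g{\left(F \right)} = \frac{3 F}{2}$
$q{\left(H \right)} = \left(25 - \frac{H}{8}\right)^{2}$ ($q{\left(H \right)} = \left(- \frac{H}{8} + 5^{2}\right)^{2} = \left(- \frac{H}{8} + 25\right)^{2} = \left(25 - \frac{H}{8}\right)^{2}$)
$\frac{q{\left(97 \right)}}{g{\left(Z{\left(9 \right)} \right)}} = \frac{\frac{1}{64} \left(-200 + 97\right)^{2}}{\frac{3}{2} \left(-4\right)} = \frac{\frac{1}{64} \left(-103\right)^{2}}{-6} = \frac{1}{64} \cdot 10609 \left(- \frac{1}{6}\right) = \frac{10609}{64} \left(- \frac{1}{6}\right) = - \frac{10609}{384}$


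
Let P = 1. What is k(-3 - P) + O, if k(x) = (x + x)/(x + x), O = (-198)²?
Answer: 39205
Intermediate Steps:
O = 39204
k(x) = 1 (k(x) = (2*x)/((2*x)) = (2*x)*(1/(2*x)) = 1)
k(-3 - P) + O = 1 + 39204 = 39205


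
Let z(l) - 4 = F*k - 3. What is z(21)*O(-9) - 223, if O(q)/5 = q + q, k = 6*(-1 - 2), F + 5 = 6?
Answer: 1307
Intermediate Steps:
F = 1 (F = -5 + 6 = 1)
k = -18 (k = 6*(-3) = -18)
O(q) = 10*q (O(q) = 5*(q + q) = 5*(2*q) = 10*q)
z(l) = -17 (z(l) = 4 + (1*(-18) - 3) = 4 + (-18 - 3) = 4 - 21 = -17)
z(21)*O(-9) - 223 = -170*(-9) - 223 = -17*(-90) - 223 = 1530 - 223 = 1307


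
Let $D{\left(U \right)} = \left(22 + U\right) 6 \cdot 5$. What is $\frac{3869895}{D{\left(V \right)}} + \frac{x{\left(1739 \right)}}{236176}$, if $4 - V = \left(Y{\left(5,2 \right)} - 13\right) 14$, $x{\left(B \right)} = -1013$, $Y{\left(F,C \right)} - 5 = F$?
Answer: $\frac{7616452125}{4014992} \approx 1897.0$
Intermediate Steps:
$Y{\left(F,C \right)} = 5 + F$
$V = 46$ ($V = 4 - \left(\left(5 + 5\right) - 13\right) 14 = 4 - \left(10 - 13\right) 14 = 4 - \left(-3\right) 14 = 4 - -42 = 4 + 42 = 46$)
$D{\left(U \right)} = 660 + 30 U$ ($D{\left(U \right)} = \left(22 + U\right) 30 = 660 + 30 U$)
$\frac{3869895}{D{\left(V \right)}} + \frac{x{\left(1739 \right)}}{236176} = \frac{3869895}{660 + 30 \cdot 46} - \frac{1013}{236176} = \frac{3869895}{660 + 1380} - \frac{1013}{236176} = \frac{3869895}{2040} - \frac{1013}{236176} = 3869895 \cdot \frac{1}{2040} - \frac{1013}{236176} = \frac{257993}{136} - \frac{1013}{236176} = \frac{7616452125}{4014992}$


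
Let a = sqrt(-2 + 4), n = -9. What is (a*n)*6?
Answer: -54*sqrt(2) ≈ -76.368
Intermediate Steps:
a = sqrt(2) ≈ 1.4142
(a*n)*6 = (sqrt(2)*(-9))*6 = -9*sqrt(2)*6 = -54*sqrt(2)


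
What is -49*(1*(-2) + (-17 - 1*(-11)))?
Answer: 392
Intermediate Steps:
-49*(1*(-2) + (-17 - 1*(-11))) = -49*(-2 + (-17 + 11)) = -49*(-2 - 6) = -49*(-8) = 392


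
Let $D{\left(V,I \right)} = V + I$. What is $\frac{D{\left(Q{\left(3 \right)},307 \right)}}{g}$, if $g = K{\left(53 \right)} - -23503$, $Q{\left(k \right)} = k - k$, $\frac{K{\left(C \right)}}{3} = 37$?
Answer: $\frac{307}{23614} \approx 0.013001$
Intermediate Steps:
$K{\left(C \right)} = 111$ ($K{\left(C \right)} = 3 \cdot 37 = 111$)
$Q{\left(k \right)} = 0$
$D{\left(V,I \right)} = I + V$
$g = 23614$ ($g = 111 - -23503 = 111 + 23503 = 23614$)
$\frac{D{\left(Q{\left(3 \right)},307 \right)}}{g} = \frac{307 + 0}{23614} = 307 \cdot \frac{1}{23614} = \frac{307}{23614}$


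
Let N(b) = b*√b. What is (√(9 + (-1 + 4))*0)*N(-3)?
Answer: 0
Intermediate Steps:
N(b) = b^(3/2)
(√(9 + (-1 + 4))*0)*N(-3) = (√(9 + (-1 + 4))*0)*(-3)^(3/2) = (√(9 + 3)*0)*(-3*I*√3) = (√12*0)*(-3*I*√3) = ((2*√3)*0)*(-3*I*√3) = 0*(-3*I*√3) = 0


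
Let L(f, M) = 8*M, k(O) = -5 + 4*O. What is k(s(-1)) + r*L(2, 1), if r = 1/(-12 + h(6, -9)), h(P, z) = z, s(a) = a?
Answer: -197/21 ≈ -9.3810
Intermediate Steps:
r = -1/21 (r = 1/(-12 - 9) = 1/(-21) = -1/21 ≈ -0.047619)
k(s(-1)) + r*L(2, 1) = (-5 + 4*(-1)) - 8/21 = (-5 - 4) - 1/21*8 = -9 - 8/21 = -197/21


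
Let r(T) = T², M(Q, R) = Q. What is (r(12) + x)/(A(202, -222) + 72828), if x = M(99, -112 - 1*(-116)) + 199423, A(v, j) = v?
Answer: 99833/36515 ≈ 2.7340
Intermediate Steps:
x = 199522 (x = 99 + 199423 = 199522)
(r(12) + x)/(A(202, -222) + 72828) = (12² + 199522)/(202 + 72828) = (144 + 199522)/73030 = 199666*(1/73030) = 99833/36515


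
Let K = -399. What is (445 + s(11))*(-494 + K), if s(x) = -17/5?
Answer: -1971744/5 ≈ -3.9435e+5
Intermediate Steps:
s(x) = -17/5 (s(x) = -17*1/5 = -17/5)
(445 + s(11))*(-494 + K) = (445 - 17/5)*(-494 - 399) = (2208/5)*(-893) = -1971744/5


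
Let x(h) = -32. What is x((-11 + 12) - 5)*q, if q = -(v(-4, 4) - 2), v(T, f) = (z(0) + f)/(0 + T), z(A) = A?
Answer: -96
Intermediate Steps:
v(T, f) = f/T (v(T, f) = (0 + f)/(0 + T) = f/T)
q = 3 (q = -(4/(-4) - 2) = -(4*(-¼) - 2) = -(-1 - 2) = -1*(-3) = 3)
x((-11 + 12) - 5)*q = -32*3 = -96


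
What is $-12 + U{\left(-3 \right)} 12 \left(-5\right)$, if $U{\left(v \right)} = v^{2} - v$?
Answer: $-732$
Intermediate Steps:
$-12 + U{\left(-3 \right)} 12 \left(-5\right) = -12 + - 3 \left(-1 - 3\right) 12 \left(-5\right) = -12 + \left(-3\right) \left(-4\right) \left(-60\right) = -12 + 12 \left(-60\right) = -12 - 720 = -732$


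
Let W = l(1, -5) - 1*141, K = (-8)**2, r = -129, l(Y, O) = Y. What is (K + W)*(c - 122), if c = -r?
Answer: -532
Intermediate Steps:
K = 64
c = 129 (c = -1*(-129) = 129)
W = -140 (W = 1 - 1*141 = 1 - 141 = -140)
(K + W)*(c - 122) = (64 - 140)*(129 - 122) = -76*7 = -532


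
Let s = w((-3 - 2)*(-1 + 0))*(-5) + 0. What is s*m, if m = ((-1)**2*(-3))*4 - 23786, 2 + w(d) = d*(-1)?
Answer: -832930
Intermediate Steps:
w(d) = -2 - d (w(d) = -2 + d*(-1) = -2 - d)
m = -23798 (m = (1*(-3))*4 - 23786 = -3*4 - 23786 = -12 - 23786 = -23798)
s = 35 (s = (-2 - (-3 - 2)*(-1 + 0))*(-5) + 0 = (-2 - (-5)*(-1))*(-5) + 0 = (-2 - 1*5)*(-5) + 0 = (-2 - 5)*(-5) + 0 = -7*(-5) + 0 = 35 + 0 = 35)
s*m = 35*(-23798) = -832930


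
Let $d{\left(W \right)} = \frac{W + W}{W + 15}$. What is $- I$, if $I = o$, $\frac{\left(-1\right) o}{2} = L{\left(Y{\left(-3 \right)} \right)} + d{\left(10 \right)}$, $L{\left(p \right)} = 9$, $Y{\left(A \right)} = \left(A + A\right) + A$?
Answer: $\frac{98}{5} \approx 19.6$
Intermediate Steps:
$Y{\left(A \right)} = 3 A$ ($Y{\left(A \right)} = 2 A + A = 3 A$)
$d{\left(W \right)} = \frac{2 W}{15 + W}$
$o = - \frac{98}{5}$ ($o = - 2 \left(9 + 2 \cdot 10 \frac{1}{15 + 10}\right) = - 2 \left(9 + 2 \cdot 10 \cdot \frac{1}{25}\right) = - 2 \left(9 + \frac{4}{5}\right) = \left(-2\right) \frac{49}{5} = - \frac{98}{5} \approx -19.6$)
$I = - \frac{98}{5} \approx -19.6$
$- I = \left(-1\right) \left(- \frac{98}{5}\right) = \frac{98}{5}$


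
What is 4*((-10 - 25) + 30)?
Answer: -20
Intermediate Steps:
4*((-10 - 25) + 30) = 4*(-35 + 30) = 4*(-5) = -20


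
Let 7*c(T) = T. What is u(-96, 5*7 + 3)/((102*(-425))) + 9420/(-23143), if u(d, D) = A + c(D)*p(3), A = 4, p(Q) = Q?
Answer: -1430892653/3511371675 ≈ -0.40750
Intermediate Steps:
c(T) = T/7
u(d, D) = 4 + 3*D/7 (u(d, D) = 4 + (D/7)*3 = 4 + 3*D/7)
u(-96, 5*7 + 3)/((102*(-425))) + 9420/(-23143) = (4 + 3*(5*7 + 3)/7)/((102*(-425))) + 9420/(-23143) = (4 + 3*(35 + 3)/7)/(-43350) + 9420*(-1/23143) = (4 + (3/7)*38)*(-1/43350) - 9420/23143 = (4 + 114/7)*(-1/43350) - 9420/23143 = (142/7)*(-1/43350) - 9420/23143 = -71/151725 - 9420/23143 = -1430892653/3511371675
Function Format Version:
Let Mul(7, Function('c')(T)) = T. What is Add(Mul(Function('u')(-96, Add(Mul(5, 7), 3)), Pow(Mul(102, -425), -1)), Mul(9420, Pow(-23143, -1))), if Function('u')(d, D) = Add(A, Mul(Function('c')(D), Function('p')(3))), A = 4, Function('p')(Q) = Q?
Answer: Rational(-1430892653, 3511371675) ≈ -0.40750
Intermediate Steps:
Function('c')(T) = Mul(Rational(1, 7), T)
Function('u')(d, D) = Add(4, Mul(Rational(3, 7), D)) (Function('u')(d, D) = Add(4, Mul(Mul(Rational(1, 7), D), 3)) = Add(4, Mul(Rational(3, 7), D)))
Add(Mul(Function('u')(-96, Add(Mul(5, 7), 3)), Pow(Mul(102, -425), -1)), Mul(9420, Pow(-23143, -1))) = Add(Mul(Add(4, Mul(Rational(3, 7), Add(Mul(5, 7), 3))), Pow(Mul(102, -425), -1)), Mul(9420, Pow(-23143, -1))) = Add(Mul(Add(4, Mul(Rational(3, 7), Add(35, 3))), Pow(-43350, -1)), Mul(9420, Rational(-1, 23143))) = Add(Mul(Add(4, Mul(Rational(3, 7), 38)), Rational(-1, 43350)), Rational(-9420, 23143)) = Add(Mul(Add(4, Rational(114, 7)), Rational(-1, 43350)), Rational(-9420, 23143)) = Add(Mul(Rational(142, 7), Rational(-1, 43350)), Rational(-9420, 23143)) = Add(Rational(-71, 151725), Rational(-9420, 23143)) = Rational(-1430892653, 3511371675)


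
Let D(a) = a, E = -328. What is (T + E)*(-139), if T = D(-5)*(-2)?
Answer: 44202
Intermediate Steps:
T = 10 (T = -5*(-2) = 10)
(T + E)*(-139) = (10 - 328)*(-139) = -318*(-139) = 44202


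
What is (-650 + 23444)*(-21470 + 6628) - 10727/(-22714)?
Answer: -7684340348545/22714 ≈ -3.3831e+8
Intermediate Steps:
(-650 + 23444)*(-21470 + 6628) - 10727/(-22714) = 22794*(-14842) - 10727*(-1/22714) = -338308548 + 10727/22714 = -7684340348545/22714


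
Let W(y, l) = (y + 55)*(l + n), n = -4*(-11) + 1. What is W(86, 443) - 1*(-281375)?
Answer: 350183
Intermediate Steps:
n = 45 (n = 44 + 1 = 45)
W(y, l) = (45 + l)*(55 + y) (W(y, l) = (y + 55)*(l + 45) = (55 + y)*(45 + l) = (45 + l)*(55 + y))
W(86, 443) - 1*(-281375) = (2475 + 45*86 + 55*443 + 443*86) - 1*(-281375) = (2475 + 3870 + 24365 + 38098) + 281375 = 68808 + 281375 = 350183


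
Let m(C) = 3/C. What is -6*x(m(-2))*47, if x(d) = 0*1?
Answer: 0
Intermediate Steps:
x(d) = 0
-6*x(m(-2))*47 = -6*0*47 = 0*47 = 0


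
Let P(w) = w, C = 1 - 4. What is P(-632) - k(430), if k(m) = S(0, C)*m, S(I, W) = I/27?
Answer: -632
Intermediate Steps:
C = -3
S(I, W) = I/27 (S(I, W) = I*(1/27) = I/27)
k(m) = 0 (k(m) = ((1/27)*0)*m = 0*m = 0)
P(-632) - k(430) = -632 - 1*0 = -632 + 0 = -632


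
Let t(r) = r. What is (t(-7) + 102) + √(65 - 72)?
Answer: 95 + I*√7 ≈ 95.0 + 2.6458*I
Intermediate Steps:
(t(-7) + 102) + √(65 - 72) = (-7 + 102) + √(65 - 72) = 95 + √(-7) = 95 + I*√7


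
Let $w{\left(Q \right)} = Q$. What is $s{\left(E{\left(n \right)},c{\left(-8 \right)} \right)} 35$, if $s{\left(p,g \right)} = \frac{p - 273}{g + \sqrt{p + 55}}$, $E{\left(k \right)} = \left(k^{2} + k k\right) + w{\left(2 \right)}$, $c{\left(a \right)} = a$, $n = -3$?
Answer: $-6440 - 4025 \sqrt{3} \approx -13412.0$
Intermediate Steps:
$E{\left(k \right)} = 2 + 2 k^{2}$ ($E{\left(k \right)} = \left(k^{2} + k k\right) + 2 = \left(k^{2} + k^{2}\right) + 2 = 2 k^{2} + 2 = 2 + 2 k^{2}$)
$s{\left(p,g \right)} = \frac{-273 + p}{g + \sqrt{55 + p}}$
$s{\left(E{\left(n \right)},c{\left(-8 \right)} \right)} 35 = \frac{-273 + \left(2 + 2 \left(-3\right)^{2}\right)}{-8 + \sqrt{55 + \left(2 + 2 \left(-3\right)^{2}\right)}} 35 = \frac{-273 + \left(2 + 2 \cdot 9\right)}{-8 + \sqrt{55 + \left(2 + 2 \cdot 9\right)}} 35 = \frac{-273 + \left(2 + 18\right)}{-8 + \sqrt{55 + \left(2 + 18\right)}} 35 = \frac{-273 + 20}{-8 + \sqrt{55 + 20}} \cdot 35 = \frac{1}{-8 + \sqrt{75}} \left(-253\right) 35 = \frac{1}{-8 + 5 \sqrt{3}} \left(-253\right) 35 = - \frac{253}{-8 + 5 \sqrt{3}} \cdot 35 = - \frac{8855}{-8 + 5 \sqrt{3}}$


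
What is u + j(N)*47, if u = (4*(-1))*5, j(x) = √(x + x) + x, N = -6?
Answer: -302 + 94*I*√3 ≈ -302.0 + 162.81*I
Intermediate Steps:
j(x) = x + √2*√x (j(x) = √(2*x) + x = √2*√x + x = x + √2*√x)
u = -20 (u = -4*5 = -20)
u + j(N)*47 = -20 + (-6 + √2*√(-6))*47 = -20 + (-6 + √2*(I*√6))*47 = -20 + (-6 + 2*I*√3)*47 = -20 + (-282 + 94*I*√3) = -302 + 94*I*√3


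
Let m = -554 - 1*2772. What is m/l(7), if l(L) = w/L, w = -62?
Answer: 11641/31 ≈ 375.52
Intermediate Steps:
m = -3326 (m = -554 - 2772 = -3326)
l(L) = -62/L
m/l(7) = -3326/((-62/7)) = -3326/((-62*⅐)) = -3326/(-62/7) = -3326*(-7/62) = 11641/31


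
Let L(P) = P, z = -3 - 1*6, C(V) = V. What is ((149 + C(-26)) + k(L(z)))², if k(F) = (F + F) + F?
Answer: 9216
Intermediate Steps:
z = -9 (z = -3 - 6 = -9)
k(F) = 3*F (k(F) = 2*F + F = 3*F)
((149 + C(-26)) + k(L(z)))² = ((149 - 26) + 3*(-9))² = (123 - 27)² = 96² = 9216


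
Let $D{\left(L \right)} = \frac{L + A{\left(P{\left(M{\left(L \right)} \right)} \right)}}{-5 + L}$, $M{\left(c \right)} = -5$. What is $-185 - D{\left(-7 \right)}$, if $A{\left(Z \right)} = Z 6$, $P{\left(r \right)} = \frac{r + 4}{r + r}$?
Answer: $- \frac{2783}{15} \approx -185.53$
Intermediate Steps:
$P{\left(r \right)} = \frac{4 + r}{2 r}$
$A{\left(Z \right)} = 6 Z$
$D{\left(L \right)} = \frac{\frac{3}{5} + L}{-5 + L}$ ($D{\left(L \right)} = \frac{L + 6 \frac{4 - 5}{2 \left(-5\right)}}{-5 + L} = \frac{L + 6 \cdot \frac{1}{2} \left(- \frac{1}{5}\right) \left(-1\right)}{-5 + L} = \frac{L + 6 \cdot \frac{1}{10}}{-5 + L} = \frac{L + \frac{3}{5}}{-5 + L} = \frac{\frac{3}{5} + L}{-5 + L}$)
$-185 - D{\left(-7 \right)} = -185 - \frac{\frac{3}{5} - 7}{-5 - 7} = -185 - \frac{1}{-12} \left(- \frac{32}{5}\right) = -185 - \left(- \frac{1}{12}\right) \left(- \frac{32}{5}\right) = -185 - \frac{8}{15} = - \frac{2783}{15}$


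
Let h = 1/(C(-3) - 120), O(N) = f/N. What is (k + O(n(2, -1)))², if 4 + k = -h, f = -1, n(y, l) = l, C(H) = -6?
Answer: 142129/15876 ≈ 8.9524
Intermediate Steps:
O(N) = -1/N
h = -1/126 (h = 1/(-6 - 120) = 1/(-126) = -1/126 ≈ -0.0079365)
k = -503/126 (k = -4 - 1*(-1/126) = -4 + 1/126 = -503/126 ≈ -3.9921)
(k + O(n(2, -1)))² = (-503/126 - 1/(-1))² = (-503/126 - 1*(-1))² = (-503/126 + 1)² = (-377/126)² = 142129/15876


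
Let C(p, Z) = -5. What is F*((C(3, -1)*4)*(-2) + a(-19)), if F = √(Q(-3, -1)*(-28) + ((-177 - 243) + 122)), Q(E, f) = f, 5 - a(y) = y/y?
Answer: 132*I*√30 ≈ 722.99*I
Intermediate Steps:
a(y) = 4 (a(y) = 5 - y/y = 5 - 1*1 = 5 - 1 = 4)
F = 3*I*√30 (F = √(-1*(-28) + ((-177 - 243) + 122)) = √(28 + (-420 + 122)) = √(28 - 298) = √(-270) = 3*I*√30 ≈ 16.432*I)
F*((C(3, -1)*4)*(-2) + a(-19)) = (3*I*√30)*(-5*4*(-2) + 4) = (3*I*√30)*(-20*(-2) + 4) = (3*I*√30)*(40 + 4) = (3*I*√30)*44 = 132*I*√30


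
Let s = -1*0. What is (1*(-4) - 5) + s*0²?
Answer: -9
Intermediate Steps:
s = 0
(1*(-4) - 5) + s*0² = (1*(-4) - 5) + 0*0² = (-4 - 5) + 0*0 = -9 + 0 = -9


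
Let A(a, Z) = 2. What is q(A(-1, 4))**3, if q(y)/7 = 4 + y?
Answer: 74088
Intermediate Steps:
q(y) = 28 + 7*y (q(y) = 7*(4 + y) = 28 + 7*y)
q(A(-1, 4))**3 = (28 + 7*2)**3 = (28 + 14)**3 = 42**3 = 74088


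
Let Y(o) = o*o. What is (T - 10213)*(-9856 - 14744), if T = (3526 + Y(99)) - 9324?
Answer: 152766000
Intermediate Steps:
Y(o) = o²
T = 4003 (T = (3526 + 99²) - 9324 = (3526 + 9801) - 9324 = 13327 - 9324 = 4003)
(T - 10213)*(-9856 - 14744) = (4003 - 10213)*(-9856 - 14744) = -6210*(-24600) = 152766000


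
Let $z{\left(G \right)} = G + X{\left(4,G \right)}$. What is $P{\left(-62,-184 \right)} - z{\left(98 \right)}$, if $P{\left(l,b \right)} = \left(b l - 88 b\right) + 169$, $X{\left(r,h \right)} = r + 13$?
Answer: $27654$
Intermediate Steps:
$X{\left(r,h \right)} = 13 + r$
$P{\left(l,b \right)} = 169 - 88 b + b l$ ($P{\left(l,b \right)} = \left(- 88 b + b l\right) + 169 = 169 - 88 b + b l$)
$z{\left(G \right)} = 17 + G$ ($z{\left(G \right)} = G + \left(13 + 4\right) = G + 17 = 17 + G$)
$P{\left(-62,-184 \right)} - z{\left(98 \right)} = \left(169 - -16192 - -11408\right) - \left(17 + 98\right) = \left(169 + 16192 + 11408\right) - 115 = 27769 - 115 = 27654$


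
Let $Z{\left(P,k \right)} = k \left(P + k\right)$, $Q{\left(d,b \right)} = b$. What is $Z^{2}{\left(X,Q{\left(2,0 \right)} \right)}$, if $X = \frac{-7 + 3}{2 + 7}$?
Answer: $0$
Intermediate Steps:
$X = - \frac{4}{9} \approx -0.44444$
$Z^{2}{\left(X,Q{\left(2,0 \right)} \right)} = \left(0 \left(- \frac{4}{9} + 0\right)\right)^{2} = \left(0 \left(- \frac{4}{9}\right)\right)^{2} = 0^{2} = 0$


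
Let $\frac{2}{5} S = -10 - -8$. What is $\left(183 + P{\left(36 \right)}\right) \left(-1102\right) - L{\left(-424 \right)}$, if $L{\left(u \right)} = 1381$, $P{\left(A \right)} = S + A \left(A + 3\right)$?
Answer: $-1744745$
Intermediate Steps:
$S = -5$ ($S = \frac{5 \left(-10 - -8\right)}{2} = \frac{5 \left(-10 + 8\right)}{2} = \frac{5}{2} \left(-2\right) = -5$)
$P{\left(A \right)} = -5 + A \left(3 + A\right)$ ($P{\left(A \right)} = -5 + A \left(A + 3\right) = -5 + A \left(3 + A\right)$)
$\left(183 + P{\left(36 \right)}\right) \left(-1102\right) - L{\left(-424 \right)} = \left(183 + \left(-5 + 36^{2} + 3 \cdot 36\right)\right) \left(-1102\right) - 1381 = \left(183 + \left(-5 + 1296 + 108\right)\right) \left(-1102\right) - 1381 = \left(183 + 1399\right) \left(-1102\right) - 1381 = 1582 \left(-1102\right) - 1381 = -1743364 - 1381 = -1744745$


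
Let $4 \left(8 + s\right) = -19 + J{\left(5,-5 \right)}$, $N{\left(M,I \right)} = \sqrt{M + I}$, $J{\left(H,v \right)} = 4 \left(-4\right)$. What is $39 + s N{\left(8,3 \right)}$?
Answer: $39 - \frac{67 \sqrt{11}}{4} \approx -16.553$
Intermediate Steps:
$J{\left(H,v \right)} = -16$
$N{\left(M,I \right)} = \sqrt{I + M}$
$s = - \frac{67}{4}$ ($s = -8 + \frac{-19 - 16}{4} = -8 + \frac{1}{4} \left(-35\right) = -8 - \frac{35}{4} = - \frac{67}{4} \approx -16.75$)
$39 + s N{\left(8,3 \right)} = 39 - \frac{67 \sqrt{3 + 8}}{4} = 39 - \frac{67 \sqrt{11}}{4}$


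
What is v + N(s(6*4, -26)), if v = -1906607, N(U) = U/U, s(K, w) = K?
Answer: -1906606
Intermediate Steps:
N(U) = 1
v + N(s(6*4, -26)) = -1906607 + 1 = -1906606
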